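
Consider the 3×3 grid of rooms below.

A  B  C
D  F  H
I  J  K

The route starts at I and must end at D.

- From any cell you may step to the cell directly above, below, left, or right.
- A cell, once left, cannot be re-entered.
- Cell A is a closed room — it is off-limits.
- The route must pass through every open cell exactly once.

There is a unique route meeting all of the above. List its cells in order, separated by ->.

Need to visit all 8 open cells exactly once, starting at I and ending at D.
Cell C has only two open neighbours (H and B), so the path must pass straight through it: one of those is the cell it's entered from and the other is where it exits.
Route from I: 2× right (reaching K), 2× up (reaching C), left to B, down to F, left to D — 7 moves in all.
Check: all 8 open cells covered.

I -> J -> K -> H -> C -> B -> F -> D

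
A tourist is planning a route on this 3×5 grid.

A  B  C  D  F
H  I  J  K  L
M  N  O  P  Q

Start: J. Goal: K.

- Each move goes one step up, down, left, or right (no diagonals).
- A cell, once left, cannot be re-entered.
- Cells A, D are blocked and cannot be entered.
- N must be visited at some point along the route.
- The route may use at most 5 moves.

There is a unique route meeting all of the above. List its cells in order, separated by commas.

The 5-move cap with required stops at N leaves no slack for detours.
Route from J: left 1 to I, down 1 to N, right 2 to P, up 1 to K — 5 moves in all.
Check: all required cells visited; 5 ≤ 5 moves.

J, I, N, O, P, K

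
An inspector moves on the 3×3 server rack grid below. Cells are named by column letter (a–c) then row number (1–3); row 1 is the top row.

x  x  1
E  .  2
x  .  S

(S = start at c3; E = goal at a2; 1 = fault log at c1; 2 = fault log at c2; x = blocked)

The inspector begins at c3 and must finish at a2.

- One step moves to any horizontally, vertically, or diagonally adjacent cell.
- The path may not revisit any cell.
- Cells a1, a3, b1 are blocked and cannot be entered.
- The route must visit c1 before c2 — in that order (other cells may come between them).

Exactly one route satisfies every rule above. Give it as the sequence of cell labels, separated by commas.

The waypoints must appear in the order c1, c2, with no cell reused.
Route from c3: up-left 1 to b2, up-right 1 to c1, down 1 to c2, down-left 1 to b3, up-left 1 to a2 — 5 moves in all.
Check: order respected (1 at step 2, 2 at step 3).

c3, b2, c1, c2, b3, a2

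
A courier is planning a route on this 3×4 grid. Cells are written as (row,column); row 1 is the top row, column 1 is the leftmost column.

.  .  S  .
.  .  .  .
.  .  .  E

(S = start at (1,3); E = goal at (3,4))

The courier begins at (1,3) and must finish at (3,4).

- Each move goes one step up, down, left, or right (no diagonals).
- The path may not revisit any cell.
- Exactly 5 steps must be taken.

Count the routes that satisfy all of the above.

5

Need simple routes of exactly 5 moves from (1,3) to (3,4) (Manhattan distance 3, so 1 moves are spent on a detour and 1 undoing it).
Enumerating: (1,3) (2,3) (2,2) (3,2) (3,3) (3,4) | (1,3) (1,2) (2,2) (3,2) (3,3) (3,4) | (1,3) (1,2) (2,2) (2,3) (3,3) (3,4) | (1,3) (1,2) (2,2) (2,3) (2,4) (3,4) | (1,3) (1,4) (2,4) (2,3) (3,3) (3,4).
That gives 5 routes.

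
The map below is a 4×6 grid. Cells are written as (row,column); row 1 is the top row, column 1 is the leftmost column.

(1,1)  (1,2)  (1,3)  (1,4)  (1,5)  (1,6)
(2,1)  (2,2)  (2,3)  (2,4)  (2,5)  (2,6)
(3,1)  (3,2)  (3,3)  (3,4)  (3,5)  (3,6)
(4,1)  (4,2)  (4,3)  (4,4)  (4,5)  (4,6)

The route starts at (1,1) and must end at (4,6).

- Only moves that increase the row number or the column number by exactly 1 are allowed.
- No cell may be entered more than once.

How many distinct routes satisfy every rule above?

56

A right/down-only route from (1,1) to (4,6) makes exactly 3 down-moves and 5 right-moves in some order.
With no other constraints that would be C(8,3) = 56 routes.
That gives 56 routes.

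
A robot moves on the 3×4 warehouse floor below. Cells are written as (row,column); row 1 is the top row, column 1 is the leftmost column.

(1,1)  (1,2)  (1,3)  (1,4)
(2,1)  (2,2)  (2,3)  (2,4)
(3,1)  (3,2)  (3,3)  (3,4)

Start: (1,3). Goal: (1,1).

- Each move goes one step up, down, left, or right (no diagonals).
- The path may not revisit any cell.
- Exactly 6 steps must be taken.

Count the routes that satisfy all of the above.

Need simple routes of exactly 6 moves from (1,3) to (1,1) (Manhattan distance 2, so 2 moves are spent on a detour and 2 undoing it).
Enumerating: (1,3) (2,3) (3,3) (3,2) (2,2) (1,2) (1,1) | (1,3) (2,3) (3,3) (3,2) (2,2) (2,1) (1,1) | (1,3) (2,3) (3,3) (3,2) (3,1) (2,1) (1,1) | (1,3) (2,3) (2,2) (3,2) (3,1) (2,1) (1,1) | (1,3) (1,2) (2,2) (3,2) (3,1) (2,1) (1,1) | (1,3) (1,4) (2,4) (2,3) (2,2) (1,2) (1,1) | (1,3) (1,4) (2,4) (2,3) (2,2) (2,1) (1,1).
That gives 7 routes.

7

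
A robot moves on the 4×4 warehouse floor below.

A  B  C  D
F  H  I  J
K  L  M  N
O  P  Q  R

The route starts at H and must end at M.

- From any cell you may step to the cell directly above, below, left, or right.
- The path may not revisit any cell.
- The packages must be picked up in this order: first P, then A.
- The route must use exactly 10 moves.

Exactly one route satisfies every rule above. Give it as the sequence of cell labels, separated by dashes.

The waypoints must appear in the order P, A, with no cell reused.
Route from H: down 2 to P, left 1 to O, up 3 to A, right 2 to C, down 2 to M — 10 moves in all.
Check: order respected (P at step 2, A at step 6); 10 moves as required.

H - L - P - O - K - F - A - B - C - I - M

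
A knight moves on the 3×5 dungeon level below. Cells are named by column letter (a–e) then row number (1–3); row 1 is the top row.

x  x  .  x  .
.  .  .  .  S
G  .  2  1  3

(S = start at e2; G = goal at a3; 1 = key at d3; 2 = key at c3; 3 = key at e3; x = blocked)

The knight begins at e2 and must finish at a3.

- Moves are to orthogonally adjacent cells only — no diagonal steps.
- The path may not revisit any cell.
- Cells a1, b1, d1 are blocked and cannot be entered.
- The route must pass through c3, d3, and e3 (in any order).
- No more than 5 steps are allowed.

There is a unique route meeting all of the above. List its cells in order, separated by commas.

e2, e3, d3, c3, b3, a3

The budget equals the shortest possible length, so every move has to be on a shortest route through the required cells.
Route from e2: down 1 to e3, left 4 to a3 — 5 moves in all.
Check: all required cells visited; 5 ≤ 5 moves.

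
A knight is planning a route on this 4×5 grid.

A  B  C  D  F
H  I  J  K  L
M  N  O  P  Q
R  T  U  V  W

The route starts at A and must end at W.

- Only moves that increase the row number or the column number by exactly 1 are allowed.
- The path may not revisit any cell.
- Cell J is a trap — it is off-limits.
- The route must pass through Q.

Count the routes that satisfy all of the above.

6

A right/down-only route from A to W makes exactly 3 down-moves and 4 right-moves in some order.
With no other constraints that would be C(7,3) = 35 routes.
Split at Q and multiply the segment counts (each segment already excludes blocked cells): A→Q: 6; Q→W: 1; product = 6.
That gives 6 routes.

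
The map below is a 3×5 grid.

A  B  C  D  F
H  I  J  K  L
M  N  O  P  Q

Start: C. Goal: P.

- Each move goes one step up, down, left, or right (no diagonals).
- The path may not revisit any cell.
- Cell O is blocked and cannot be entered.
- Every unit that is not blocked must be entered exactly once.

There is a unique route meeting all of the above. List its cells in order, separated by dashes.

C - B - A - H - M - N - I - J - K - D - F - L - Q - P

Need to visit all 14 open cells exactly once, starting at C and ending at P.
Cell F has only two open neighbours (L and D), so the path must pass straight through it: one of those is the cell it's entered from and the other is where it exits.
Route from C: 2× left (reaching A), 2× down (reaching M), right to N, up to I, 2× right (reaching K), up to D, right to F, 2× down (reaching Q), left to P — 13 moves in all.
Check: all 14 open cells covered.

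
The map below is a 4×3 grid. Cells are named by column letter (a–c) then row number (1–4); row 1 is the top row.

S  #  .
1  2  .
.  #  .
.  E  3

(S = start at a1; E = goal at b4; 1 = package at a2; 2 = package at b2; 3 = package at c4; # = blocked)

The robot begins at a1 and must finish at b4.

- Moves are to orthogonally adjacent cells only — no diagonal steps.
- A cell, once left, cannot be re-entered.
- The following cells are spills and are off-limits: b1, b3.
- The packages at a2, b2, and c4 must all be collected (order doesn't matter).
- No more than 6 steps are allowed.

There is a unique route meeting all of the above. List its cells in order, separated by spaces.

Any route must reach a2, b2, and c4 and still end at b4 within 6 moves, so the order of the required stops is forced.
Route from a1: down to a2, 2× right (reaching c2), 2× down (reaching c4), left to b4 — 6 moves in all.
Check: all required cells visited; 6 ≤ 6 moves.

a1 a2 b2 c2 c3 c4 b4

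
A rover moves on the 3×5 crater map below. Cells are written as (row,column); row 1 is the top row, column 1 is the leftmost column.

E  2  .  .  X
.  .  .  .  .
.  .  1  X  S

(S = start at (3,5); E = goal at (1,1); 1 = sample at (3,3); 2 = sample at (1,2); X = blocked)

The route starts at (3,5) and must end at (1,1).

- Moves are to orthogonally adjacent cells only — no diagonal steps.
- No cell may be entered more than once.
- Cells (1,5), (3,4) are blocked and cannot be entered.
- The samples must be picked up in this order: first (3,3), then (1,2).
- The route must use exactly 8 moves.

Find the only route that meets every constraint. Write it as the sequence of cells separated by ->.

The waypoints must appear in the order (3,3), (1,2), with no cell reused.
Route from (3,5): up to (2,5), 2× left (reaching (2,3)), down to (3,3), left to (3,2), 2× up (reaching (1,2)), left to (1,1) — 8 moves in all.
Check: order respected (1 at step 4, 2 at step 7); 8 moves as required.

(3,5) -> (2,5) -> (2,4) -> (2,3) -> (3,3) -> (3,2) -> (2,2) -> (1,2) -> (1,1)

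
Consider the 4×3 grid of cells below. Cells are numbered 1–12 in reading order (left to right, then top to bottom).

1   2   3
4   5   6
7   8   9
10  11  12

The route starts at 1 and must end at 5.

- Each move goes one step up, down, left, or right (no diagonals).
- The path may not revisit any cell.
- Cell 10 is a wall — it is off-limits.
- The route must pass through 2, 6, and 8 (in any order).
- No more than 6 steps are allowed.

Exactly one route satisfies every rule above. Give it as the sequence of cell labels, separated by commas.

The 6-move cap with required stops at 2, 6, 8 leaves no slack for detours.
Route from 1: right 2 to 3, down 2 to 9, left 1 to 8, up 1 to 5 — 6 moves in all.
Check: all required cells visited; 6 ≤ 6 moves.

1, 2, 3, 6, 9, 8, 5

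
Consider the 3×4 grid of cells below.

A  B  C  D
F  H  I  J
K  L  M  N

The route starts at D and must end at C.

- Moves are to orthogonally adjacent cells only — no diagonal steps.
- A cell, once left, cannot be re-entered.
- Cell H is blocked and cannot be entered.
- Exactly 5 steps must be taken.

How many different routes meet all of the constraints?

Need simple routes of exactly 5 moves from D to C (Manhattan distance 1, so 2 moves are spent on a detour and 2 undoing it).
Enumerating: D J N M I C.
That gives 1 route.

1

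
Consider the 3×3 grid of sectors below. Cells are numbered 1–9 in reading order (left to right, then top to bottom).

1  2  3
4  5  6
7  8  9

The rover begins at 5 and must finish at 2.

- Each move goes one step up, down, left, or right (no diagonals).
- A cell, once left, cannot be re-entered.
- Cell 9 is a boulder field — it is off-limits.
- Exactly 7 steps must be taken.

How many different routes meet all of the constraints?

0

Need simple routes of exactly 7 moves from 5 to 2 (Manhattan distance 1, so 3 moves are spent on a detour and 3 undoing it).
No route satisfies every constraint, so the count is 0.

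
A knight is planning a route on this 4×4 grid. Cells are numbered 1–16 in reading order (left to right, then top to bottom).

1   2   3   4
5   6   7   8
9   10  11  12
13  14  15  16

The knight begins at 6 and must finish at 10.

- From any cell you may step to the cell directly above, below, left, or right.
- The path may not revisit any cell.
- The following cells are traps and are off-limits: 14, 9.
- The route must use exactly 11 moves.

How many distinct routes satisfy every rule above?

2

Need simple routes of exactly 11 moves from 6 to 10 (Manhattan distance 1, so 5 moves are spent on a detour and 5 undoing it).
Enumerating: 6 5 1 2 3 7 8 12 16 15 11 10 | 6 5 1 2 3 4 8 12 16 15 11 10.
That gives 2 routes.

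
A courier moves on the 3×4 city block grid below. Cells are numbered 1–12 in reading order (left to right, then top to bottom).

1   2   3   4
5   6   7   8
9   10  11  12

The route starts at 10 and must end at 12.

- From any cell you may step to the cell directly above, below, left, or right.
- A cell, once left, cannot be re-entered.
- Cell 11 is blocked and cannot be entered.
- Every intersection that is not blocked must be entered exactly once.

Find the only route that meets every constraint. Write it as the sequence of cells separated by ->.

Need to visit all 11 open cells exactly once, starting at 10 and ending at 12.
Route from 10: left to 9, 2× up (reaching 1), right to 2, down to 6, right to 7, up to 3, right to 4, 2× down (reaching 12) — 10 moves in all.
Check: all 11 open cells covered.

10 -> 9 -> 5 -> 1 -> 2 -> 6 -> 7 -> 3 -> 4 -> 8 -> 12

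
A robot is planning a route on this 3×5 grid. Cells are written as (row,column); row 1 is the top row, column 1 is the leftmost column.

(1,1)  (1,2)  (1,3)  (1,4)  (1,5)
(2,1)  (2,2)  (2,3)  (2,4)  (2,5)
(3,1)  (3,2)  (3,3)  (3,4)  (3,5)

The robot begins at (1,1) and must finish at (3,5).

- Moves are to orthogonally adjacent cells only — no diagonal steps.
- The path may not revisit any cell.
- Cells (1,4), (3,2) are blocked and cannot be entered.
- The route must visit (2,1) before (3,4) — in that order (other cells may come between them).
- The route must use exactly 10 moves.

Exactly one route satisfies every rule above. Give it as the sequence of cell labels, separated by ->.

The waypoints must appear in the order (2,1), (3,4), with no cell reused.
Route from (1,1): down to (2,1), right to (2,2), up to (1,2), right to (1,3), 2× down (reaching (3,3)), right to (3,4), up to (2,4), right to (2,5), down to (3,5) — 10 moves in all.
Check: order respected ((2,1) at step 1, (3,4) at step 7); 10 moves as required.

(1,1) -> (2,1) -> (2,2) -> (1,2) -> (1,3) -> (2,3) -> (3,3) -> (3,4) -> (2,4) -> (2,5) -> (3,5)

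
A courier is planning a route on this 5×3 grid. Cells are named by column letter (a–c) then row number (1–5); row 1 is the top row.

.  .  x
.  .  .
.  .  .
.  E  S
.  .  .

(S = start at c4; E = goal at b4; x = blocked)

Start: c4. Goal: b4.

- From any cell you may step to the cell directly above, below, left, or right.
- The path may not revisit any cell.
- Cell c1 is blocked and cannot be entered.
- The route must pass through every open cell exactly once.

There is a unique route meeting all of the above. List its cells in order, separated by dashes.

Need to visit all 14 open cells exactly once, starting at c4 and ending at b4.
Cell c5 has only two open neighbours (c4 and b5), so the path must pass straight through it: one of those is the cell it's entered from and the other is where it exits.
Route from c4: down to c5, 2× left (reaching a5), 4× up (reaching a1), right to b1, down to b2, right to c2, down to c3, left to b3, down to b4 — 13 moves in all.
Check: all 14 open cells covered.

c4 - c5 - b5 - a5 - a4 - a3 - a2 - a1 - b1 - b2 - c2 - c3 - b3 - b4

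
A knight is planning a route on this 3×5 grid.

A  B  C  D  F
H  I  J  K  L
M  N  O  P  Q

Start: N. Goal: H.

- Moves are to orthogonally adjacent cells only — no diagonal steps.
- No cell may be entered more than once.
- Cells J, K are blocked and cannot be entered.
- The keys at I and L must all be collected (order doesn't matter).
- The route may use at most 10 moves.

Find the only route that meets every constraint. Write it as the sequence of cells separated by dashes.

N - O - P - Q - L - F - D - C - B - I - H

The 10-move cap with required stops at I, L leaves no slack for detours.
Route from N: 3× right (reaching Q), 2× up (reaching F), 3× left (reaching B), down to I, left to H — 10 moves in all.
Check: all required cells visited; 10 ≤ 10 moves.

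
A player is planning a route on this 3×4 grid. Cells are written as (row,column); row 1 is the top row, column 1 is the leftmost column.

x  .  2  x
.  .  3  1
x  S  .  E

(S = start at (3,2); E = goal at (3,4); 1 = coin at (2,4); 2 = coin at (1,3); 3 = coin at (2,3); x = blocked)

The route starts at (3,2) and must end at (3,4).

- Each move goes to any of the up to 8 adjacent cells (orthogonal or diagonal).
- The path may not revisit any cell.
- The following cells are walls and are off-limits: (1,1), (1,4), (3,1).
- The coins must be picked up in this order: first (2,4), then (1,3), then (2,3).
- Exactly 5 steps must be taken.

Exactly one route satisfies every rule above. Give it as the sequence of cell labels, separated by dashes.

(3,2) - (3,3) - (2,4) - (1,3) - (2,3) - (3,4)

The waypoints must appear in the order (2,4), (1,3), (2,3), with no cell reused.
Route from (3,2): right 1 to (3,3), up-right 1 to (2,4), up-left 1 to (1,3), down 1 to (2,3), down-right 1 to (3,4) — 5 moves in all.
Check: order respected (1 at step 2, 2 at step 3, 3 at step 4); 5 moves as required.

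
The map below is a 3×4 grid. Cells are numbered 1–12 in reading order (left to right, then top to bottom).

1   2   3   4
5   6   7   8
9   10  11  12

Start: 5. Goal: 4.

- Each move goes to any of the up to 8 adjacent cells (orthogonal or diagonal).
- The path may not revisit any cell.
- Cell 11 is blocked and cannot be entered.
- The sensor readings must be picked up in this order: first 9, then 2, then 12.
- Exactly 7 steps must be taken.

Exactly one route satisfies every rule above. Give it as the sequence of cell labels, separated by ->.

5 -> 9 -> 6 -> 2 -> 7 -> 12 -> 8 -> 4

The waypoints must appear in the order 9, 2, 12, with no cell reused.
Route from 5: down 1 to 9, up-right 1 to 6, up 1 to 2, down-right 2 to 12, up 2 to 4 — 7 moves in all.
Check: order respected (9 at step 1, 2 at step 3, 12 at step 5); 7 moves as required.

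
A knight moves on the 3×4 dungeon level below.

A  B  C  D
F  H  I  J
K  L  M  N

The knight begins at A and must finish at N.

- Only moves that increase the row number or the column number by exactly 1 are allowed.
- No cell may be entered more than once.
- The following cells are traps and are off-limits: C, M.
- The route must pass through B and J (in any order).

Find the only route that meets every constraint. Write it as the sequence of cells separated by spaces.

Moves only go right or down, so the column and row indices never decrease.
Route from A: right to B, down to H, 2× right (reaching J), down to N — 5 moves in all.
Check: all required cells visited.

A B H I J N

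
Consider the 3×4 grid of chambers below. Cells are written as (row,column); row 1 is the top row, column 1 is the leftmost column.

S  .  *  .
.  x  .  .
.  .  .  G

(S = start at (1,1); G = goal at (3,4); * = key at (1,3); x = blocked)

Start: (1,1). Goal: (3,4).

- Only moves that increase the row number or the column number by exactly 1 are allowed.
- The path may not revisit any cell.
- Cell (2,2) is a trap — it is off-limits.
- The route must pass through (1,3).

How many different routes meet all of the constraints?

A right/down-only route from (1,1) to (3,4) makes exactly 2 down-moves and 3 right-moves in some order.
With no other constraints that would be C(5,2) = 10 routes.
Split at (1,3) and multiply the segment counts (each segment already excludes blocked cells): (1,1)→(1,3): 1; (1,3)→(3,4): 3; product = 3.
That gives 3 routes.

3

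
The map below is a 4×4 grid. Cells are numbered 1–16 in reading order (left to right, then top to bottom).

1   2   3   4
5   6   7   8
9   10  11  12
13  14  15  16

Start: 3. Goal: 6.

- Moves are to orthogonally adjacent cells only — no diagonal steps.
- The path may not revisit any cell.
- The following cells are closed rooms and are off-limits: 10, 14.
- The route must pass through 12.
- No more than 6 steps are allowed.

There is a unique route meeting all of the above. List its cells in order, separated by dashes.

3 - 4 - 8 - 12 - 11 - 7 - 6

The 6-move cap with required stops at 12 leaves no slack for detours.
Route from 3: right 1 to 4, down 2 to 12, left 1 to 11, up 1 to 7, left 1 to 6 — 6 moves in all.
Check: all required cells visited; 6 ≤ 6 moves.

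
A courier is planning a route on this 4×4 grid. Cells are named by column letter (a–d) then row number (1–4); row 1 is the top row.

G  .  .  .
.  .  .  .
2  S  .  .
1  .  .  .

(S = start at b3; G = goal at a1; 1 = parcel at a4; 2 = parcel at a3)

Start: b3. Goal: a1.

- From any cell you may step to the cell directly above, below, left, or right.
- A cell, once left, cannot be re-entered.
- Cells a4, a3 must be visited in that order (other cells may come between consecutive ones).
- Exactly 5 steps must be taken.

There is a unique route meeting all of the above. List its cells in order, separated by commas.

b3, b4, a4, a3, a2, a1

The waypoints must appear in the order a4, a3, with no cell reused.
Route from b3: down to b4, left to a4, 3× up (reaching a1) — 5 moves in all.
Check: order respected (1 at step 2, 2 at step 3); 5 moves as required.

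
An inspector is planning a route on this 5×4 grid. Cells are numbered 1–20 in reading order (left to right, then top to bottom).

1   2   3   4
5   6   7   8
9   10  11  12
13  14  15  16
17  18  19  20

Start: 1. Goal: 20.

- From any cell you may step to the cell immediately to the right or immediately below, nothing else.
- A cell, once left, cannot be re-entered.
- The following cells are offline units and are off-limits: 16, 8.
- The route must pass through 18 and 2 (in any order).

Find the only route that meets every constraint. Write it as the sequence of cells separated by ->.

1 -> 2 -> 6 -> 10 -> 14 -> 18 -> 19 -> 20

Moves only go right or down, so the column and row indices never decrease.
Route from 1: right to 2, 4× down (reaching 18), 2× right (reaching 20) — 7 moves in all.
Check: all required cells visited.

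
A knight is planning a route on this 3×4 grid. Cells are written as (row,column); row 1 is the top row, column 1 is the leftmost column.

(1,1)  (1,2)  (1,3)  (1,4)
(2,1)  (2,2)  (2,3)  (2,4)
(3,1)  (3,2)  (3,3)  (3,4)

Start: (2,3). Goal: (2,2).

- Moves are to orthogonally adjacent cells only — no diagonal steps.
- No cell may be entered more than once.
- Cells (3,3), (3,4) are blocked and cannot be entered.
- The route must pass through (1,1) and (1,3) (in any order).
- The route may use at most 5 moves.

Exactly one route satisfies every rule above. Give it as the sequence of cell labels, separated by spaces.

(2,3) (1,3) (1,2) (1,1) (2,1) (2,2)

Any route must reach (1,1) and (1,3) and still end at (2,2) within 5 moves, so the order of the required stops is forced.
Route from (2,3): up to (1,3), 2× left (reaching (1,1)), down to (2,1), right to (2,2) — 5 moves in all.
Check: all required cells visited; 5 ≤ 5 moves.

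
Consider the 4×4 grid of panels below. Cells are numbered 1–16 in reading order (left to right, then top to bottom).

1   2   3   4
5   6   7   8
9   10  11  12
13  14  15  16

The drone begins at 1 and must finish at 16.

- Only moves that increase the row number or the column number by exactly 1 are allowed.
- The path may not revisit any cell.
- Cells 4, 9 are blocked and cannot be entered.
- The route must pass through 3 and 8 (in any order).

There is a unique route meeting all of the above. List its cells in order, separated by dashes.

1 - 2 - 3 - 7 - 8 - 12 - 16

Moves only go right or down, so the column and row indices never decrease.
Route from 1: 2× right (reaching 3), down to 7, right to 8, 2× down (reaching 16) — 6 moves in all.
Check: all required cells visited.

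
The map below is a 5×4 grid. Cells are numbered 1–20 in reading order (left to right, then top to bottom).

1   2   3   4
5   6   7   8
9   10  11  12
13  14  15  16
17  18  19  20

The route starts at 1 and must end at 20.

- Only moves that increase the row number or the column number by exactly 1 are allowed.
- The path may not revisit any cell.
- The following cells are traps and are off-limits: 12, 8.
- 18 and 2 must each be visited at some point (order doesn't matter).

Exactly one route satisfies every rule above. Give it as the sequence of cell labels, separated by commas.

1, 2, 6, 10, 14, 18, 19, 20

Moves only go right or down, so the column and row indices never decrease.
Route from 1: right to 2, 4× down (reaching 18), 2× right (reaching 20) — 7 moves in all.
Check: all required cells visited.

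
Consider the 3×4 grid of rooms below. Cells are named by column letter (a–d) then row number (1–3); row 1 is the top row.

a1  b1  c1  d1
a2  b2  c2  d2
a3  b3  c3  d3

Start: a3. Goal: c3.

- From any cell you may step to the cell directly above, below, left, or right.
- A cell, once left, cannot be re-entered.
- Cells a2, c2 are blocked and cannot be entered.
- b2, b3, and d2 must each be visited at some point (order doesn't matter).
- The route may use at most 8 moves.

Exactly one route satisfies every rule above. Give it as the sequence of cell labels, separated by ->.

a3 -> b3 -> b2 -> b1 -> c1 -> d1 -> d2 -> d3 -> c3

The budget equals the shortest possible length, so every move has to be on a shortest route through the required cells.
Route from a3: right 1 to b3, up 2 to b1, right 2 to d1, down 2 to d3, left 1 to c3 — 8 moves in all.
Check: all required cells visited; 8 ≤ 8 moves.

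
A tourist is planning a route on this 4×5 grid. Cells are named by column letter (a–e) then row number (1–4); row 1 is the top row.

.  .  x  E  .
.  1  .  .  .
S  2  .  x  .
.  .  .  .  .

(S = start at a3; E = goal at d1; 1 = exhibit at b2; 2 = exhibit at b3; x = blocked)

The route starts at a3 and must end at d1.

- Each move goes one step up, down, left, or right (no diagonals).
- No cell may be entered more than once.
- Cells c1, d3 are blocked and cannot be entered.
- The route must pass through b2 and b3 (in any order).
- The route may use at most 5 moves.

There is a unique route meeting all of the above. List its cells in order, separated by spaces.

a3 b3 b2 c2 d2 d1

Any route must reach b2 and b3 and still end at d1 within 5 moves, so the order of the required stops is forced.
Route from a3: right 1 to b3, up 1 to b2, right 2 to d2, up 1 to d1 — 5 moves in all.
Check: all required cells visited; 5 ≤ 5 moves.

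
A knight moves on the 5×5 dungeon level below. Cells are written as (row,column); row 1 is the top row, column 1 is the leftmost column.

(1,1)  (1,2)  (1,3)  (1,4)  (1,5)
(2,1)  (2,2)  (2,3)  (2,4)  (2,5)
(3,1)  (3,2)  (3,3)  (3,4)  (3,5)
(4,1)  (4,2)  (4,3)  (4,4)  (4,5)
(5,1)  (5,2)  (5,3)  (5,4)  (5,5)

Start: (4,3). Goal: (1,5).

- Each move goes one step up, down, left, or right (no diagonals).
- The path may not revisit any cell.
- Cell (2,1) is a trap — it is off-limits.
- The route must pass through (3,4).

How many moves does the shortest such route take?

Any route passes through (3,4) somewhere between (4,3) and (1,5). Summing Manhattan distances along the two legs ((4,3) → (3,4) → (1,5)) gives a lower bound of 2 + 3 = 5 moves.
A route of 5 moves achieves this: (4,3) → (3,3) → (3,4) → (2,4) → (1,4) → (1,5).
Since 5 matches the lower bound, it is optimal.

5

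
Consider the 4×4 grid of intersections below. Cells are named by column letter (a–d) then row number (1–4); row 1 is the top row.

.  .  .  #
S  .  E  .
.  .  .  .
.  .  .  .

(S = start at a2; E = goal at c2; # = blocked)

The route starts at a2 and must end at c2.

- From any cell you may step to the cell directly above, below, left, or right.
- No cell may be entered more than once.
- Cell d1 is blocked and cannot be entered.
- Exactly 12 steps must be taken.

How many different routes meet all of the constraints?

Need simple routes of exactly 12 moves from a2 to c2 (Manhattan distance 2, so 5 moves are spent on a detour and 5 undoing it).
Enumerating: a2 a1 b1 b2 b3 a3 a4 b4 c4 c3 d3 d2 c2 | a2 a1 b1 b2 b3 a3 a4 b4 c4 d4 d3 d2 c2 | a2 a1 b1 b2 b3 a3 a4 b4 c4 d4 d3 c3 c2 | a2 a3 a4 b4 c4 d4 d3 c3 b3 b2 b1 c1 c2.
That gives 4 routes.

4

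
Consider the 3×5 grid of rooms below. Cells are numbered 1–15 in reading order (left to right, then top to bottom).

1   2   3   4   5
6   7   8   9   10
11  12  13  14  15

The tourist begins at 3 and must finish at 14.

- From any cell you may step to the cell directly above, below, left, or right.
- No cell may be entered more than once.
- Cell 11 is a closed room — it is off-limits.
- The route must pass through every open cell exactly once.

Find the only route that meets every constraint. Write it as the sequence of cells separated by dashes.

Need to visit all 14 open cells exactly once, starting at 3 and ending at 14.
Cell 1 has only two open neighbours (6 and 2), so the path must pass straight through it: one of those is the cell it's entered from and the other is where it exits.
Route from 3: 2× left (reaching 1), down to 6, right to 7, down to 12, right to 13, up to 8, right to 9, up to 4, right to 5, 2× down (reaching 15), left to 14 — 13 moves in all.
Check: all 14 open cells covered.

3 - 2 - 1 - 6 - 7 - 12 - 13 - 8 - 9 - 4 - 5 - 10 - 15 - 14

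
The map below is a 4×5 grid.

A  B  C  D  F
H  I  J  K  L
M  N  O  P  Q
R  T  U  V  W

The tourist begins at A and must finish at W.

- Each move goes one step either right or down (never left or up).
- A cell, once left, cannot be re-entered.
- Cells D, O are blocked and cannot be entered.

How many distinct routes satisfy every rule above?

A right/down-only route from A to W makes exactly 3 down-moves and 4 right-moves in some order.
With no other constraints that would be C(7,3) = 35 routes.
Subtract routes through each blocked cell (inclusion–exclusion for overlaps): − through D: 4 − through O: 18 → 13.
That gives 13 routes.

13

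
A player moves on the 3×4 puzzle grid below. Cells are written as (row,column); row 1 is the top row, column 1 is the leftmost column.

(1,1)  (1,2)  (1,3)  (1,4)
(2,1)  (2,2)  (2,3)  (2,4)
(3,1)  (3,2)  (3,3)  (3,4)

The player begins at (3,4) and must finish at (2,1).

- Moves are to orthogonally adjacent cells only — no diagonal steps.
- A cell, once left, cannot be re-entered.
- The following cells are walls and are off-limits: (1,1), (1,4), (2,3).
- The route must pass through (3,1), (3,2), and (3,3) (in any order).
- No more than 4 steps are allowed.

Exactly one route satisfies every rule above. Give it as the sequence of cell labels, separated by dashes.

Any route must reach (3,1), (3,2), and (3,3) and still end at (2,1) within 4 moves, so the order of the required stops is forced.
Route from (3,4): 3× left (reaching (3,1)), up to (2,1) — 4 moves in all.
Check: all required cells visited; 4 ≤ 4 moves.

(3,4) - (3,3) - (3,2) - (3,1) - (2,1)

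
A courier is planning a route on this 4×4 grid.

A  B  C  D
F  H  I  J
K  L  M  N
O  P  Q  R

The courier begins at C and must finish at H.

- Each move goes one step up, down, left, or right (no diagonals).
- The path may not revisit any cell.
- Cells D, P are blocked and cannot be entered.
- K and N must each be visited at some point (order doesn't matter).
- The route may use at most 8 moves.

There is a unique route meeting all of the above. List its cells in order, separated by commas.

The 8-move cap with required stops at K, N leaves no slack for detours.
Route from C: down 1 to I, right 1 to J, down 1 to N, left 3 to K, up 1 to F, right 1 to H — 8 moves in all.
Check: all required cells visited; 8 ≤ 8 moves.

C, I, J, N, M, L, K, F, H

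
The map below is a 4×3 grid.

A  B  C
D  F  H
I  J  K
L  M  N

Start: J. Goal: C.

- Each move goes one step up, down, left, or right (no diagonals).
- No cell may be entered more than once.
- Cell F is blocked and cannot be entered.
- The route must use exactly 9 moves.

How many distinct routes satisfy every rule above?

1

Need simple routes of exactly 9 moves from J to C (Manhattan distance 3, so 3 moves are spent on a detour and 3 undoing it).
Enumerating: J K N M L I D A B C.
That gives 1 route.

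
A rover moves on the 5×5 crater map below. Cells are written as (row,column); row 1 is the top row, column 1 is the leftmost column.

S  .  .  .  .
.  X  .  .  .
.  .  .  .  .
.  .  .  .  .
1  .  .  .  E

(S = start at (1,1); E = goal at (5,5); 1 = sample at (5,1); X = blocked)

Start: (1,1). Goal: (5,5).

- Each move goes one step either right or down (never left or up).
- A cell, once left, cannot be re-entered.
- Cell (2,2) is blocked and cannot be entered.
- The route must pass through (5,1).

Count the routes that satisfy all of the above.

1

A right/down-only route from (1,1) to (5,5) makes exactly 4 down-moves and 4 right-moves in some order.
With no other constraints that would be C(8,4) = 70 routes.
Split at (5,1) and multiply the segment counts (each segment already excludes blocked cells): (1,1)→(5,1): 1; (5,1)→(5,5): 1; product = 1.
That gives 1 route.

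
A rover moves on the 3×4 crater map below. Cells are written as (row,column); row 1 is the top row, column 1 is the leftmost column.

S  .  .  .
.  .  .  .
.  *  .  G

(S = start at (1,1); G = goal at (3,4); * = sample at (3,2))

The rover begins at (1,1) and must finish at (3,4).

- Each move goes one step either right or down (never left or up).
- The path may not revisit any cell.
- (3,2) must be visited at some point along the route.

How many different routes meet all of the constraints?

A right/down-only route from (1,1) to (3,4) makes exactly 2 down-moves and 3 right-moves in some order.
With no other constraints that would be C(5,2) = 10 routes.
Split at (3,2) and multiply the segment counts: (1,1)→(3,2): 3; (3,2)→(3,4): 1; product = 3.
That gives 3 routes.

3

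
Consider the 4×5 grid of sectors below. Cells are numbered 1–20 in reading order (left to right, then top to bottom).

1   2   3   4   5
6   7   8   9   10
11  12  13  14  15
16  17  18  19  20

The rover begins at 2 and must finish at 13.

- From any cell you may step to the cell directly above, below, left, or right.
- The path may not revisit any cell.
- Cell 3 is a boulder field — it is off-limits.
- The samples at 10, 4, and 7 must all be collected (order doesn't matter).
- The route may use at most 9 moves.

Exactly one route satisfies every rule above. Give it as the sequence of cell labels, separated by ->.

The 9-move cap with required stops at 10, 4, 7 leaves no slack for detours.
Route from 2: down to 7, 2× right (reaching 9), up to 4, right to 5, 2× down (reaching 15), 2× left (reaching 13) — 9 moves in all.
Check: all required cells visited; 9 ≤ 9 moves.

2 -> 7 -> 8 -> 9 -> 4 -> 5 -> 10 -> 15 -> 14 -> 13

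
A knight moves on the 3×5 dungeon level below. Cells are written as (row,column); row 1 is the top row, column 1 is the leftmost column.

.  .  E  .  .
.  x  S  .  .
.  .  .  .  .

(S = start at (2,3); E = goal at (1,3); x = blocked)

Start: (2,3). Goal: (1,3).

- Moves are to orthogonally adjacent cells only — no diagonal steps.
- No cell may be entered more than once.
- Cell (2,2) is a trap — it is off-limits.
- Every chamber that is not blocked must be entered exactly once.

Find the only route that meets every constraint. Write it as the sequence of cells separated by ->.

Need to visit all 14 open cells exactly once, starting at (2,3) and ending at (1,3).
Route from (2,3): right 1 to (2,4), up 1 to (1,4), right 1 to (1,5), down 2 to (3,5), left 4 to (3,1), up 2 to (1,1), right 2 to (1,3) — 13 moves in all.
Check: all 14 open cells covered.

(2,3) -> (2,4) -> (1,4) -> (1,5) -> (2,5) -> (3,5) -> (3,4) -> (3,3) -> (3,2) -> (3,1) -> (2,1) -> (1,1) -> (1,2) -> (1,3)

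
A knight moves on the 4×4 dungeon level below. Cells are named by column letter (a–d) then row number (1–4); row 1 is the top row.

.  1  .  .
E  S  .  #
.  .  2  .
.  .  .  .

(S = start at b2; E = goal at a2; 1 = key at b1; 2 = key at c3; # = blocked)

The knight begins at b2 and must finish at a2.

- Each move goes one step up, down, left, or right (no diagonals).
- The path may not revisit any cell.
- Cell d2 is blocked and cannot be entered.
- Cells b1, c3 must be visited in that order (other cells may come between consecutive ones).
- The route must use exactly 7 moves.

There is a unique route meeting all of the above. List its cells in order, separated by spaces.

b2 b1 c1 c2 c3 b3 a3 a2

The waypoints must appear in the order b1, c3, with no cell reused.
Route from b2: up 1 to b1, right 1 to c1, down 2 to c3, left 2 to a3, up 1 to a2 — 7 moves in all.
Check: order respected (1 at step 1, 2 at step 4); 7 moves as required.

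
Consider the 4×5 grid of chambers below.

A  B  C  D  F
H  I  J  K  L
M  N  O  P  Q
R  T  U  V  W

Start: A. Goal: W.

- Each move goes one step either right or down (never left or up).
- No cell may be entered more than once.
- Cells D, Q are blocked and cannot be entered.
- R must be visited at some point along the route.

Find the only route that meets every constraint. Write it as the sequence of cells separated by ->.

Moves only go right or down, so the column and row indices never decrease.
Route from A: down 3 to R, right 4 to W — 7 moves in all.
Check: all required cells visited.

A -> H -> M -> R -> T -> U -> V -> W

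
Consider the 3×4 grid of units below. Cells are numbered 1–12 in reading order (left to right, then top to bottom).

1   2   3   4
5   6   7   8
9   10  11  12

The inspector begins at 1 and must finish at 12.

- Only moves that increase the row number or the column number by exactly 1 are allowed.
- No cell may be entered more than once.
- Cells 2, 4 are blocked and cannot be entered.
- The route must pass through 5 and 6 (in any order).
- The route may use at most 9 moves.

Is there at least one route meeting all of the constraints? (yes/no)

yes

One route that works: 1 → 5 → 6 → 10 → 11 → 12.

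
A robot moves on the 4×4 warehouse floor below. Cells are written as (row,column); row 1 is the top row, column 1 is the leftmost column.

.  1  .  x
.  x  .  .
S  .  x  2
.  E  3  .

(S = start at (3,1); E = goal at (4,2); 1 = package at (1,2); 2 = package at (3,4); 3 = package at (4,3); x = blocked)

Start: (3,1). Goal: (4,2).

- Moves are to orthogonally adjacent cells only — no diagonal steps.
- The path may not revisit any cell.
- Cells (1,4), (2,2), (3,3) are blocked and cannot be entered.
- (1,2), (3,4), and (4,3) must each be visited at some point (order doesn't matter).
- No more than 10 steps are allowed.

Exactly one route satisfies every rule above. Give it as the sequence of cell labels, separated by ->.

The 10-move cap with required stops at (1,2), (3,4), (4,3) leaves no slack for detours.
Route from (3,1): 2× up (reaching (1,1)), 2× right (reaching (1,3)), down to (2,3), right to (2,4), 2× down (reaching (4,4)), 2× left (reaching (4,2)) — 10 moves in all.
Check: all required cells visited; 10 ≤ 10 moves.

(3,1) -> (2,1) -> (1,1) -> (1,2) -> (1,3) -> (2,3) -> (2,4) -> (3,4) -> (4,4) -> (4,3) -> (4,2)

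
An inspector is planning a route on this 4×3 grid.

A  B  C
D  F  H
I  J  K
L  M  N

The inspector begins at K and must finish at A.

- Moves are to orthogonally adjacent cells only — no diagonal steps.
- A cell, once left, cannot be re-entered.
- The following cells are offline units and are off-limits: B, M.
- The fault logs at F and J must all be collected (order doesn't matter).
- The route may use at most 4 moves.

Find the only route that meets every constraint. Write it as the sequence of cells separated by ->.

K -> J -> F -> D -> A

The 4-move cap with required stops at F, J leaves no slack for detours.
Route from K: left 1 to J, up 1 to F, left 1 to D, up 1 to A — 4 moves in all.
Check: all required cells visited; 4 ≤ 4 moves.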